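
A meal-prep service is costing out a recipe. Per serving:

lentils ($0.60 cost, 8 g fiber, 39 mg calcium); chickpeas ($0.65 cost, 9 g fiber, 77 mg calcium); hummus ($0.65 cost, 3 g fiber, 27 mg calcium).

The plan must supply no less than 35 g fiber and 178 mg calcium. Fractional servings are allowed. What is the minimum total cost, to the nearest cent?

Compare the cost at each extreme point of the feasible region.
lentils only: max(35/8, 178/39) = 4.564 servings → $2.74.
chickpeas only: max(35/9, 178/77) = 3.889 servings → $2.53.
hummus only: max(35/3, 178/27) = 11.67 servings → $7.58.
lentils + chickpeas with both tight: 4.125 servings and 0.2226 servings → $2.62.
lentils + hummus with both tight: 4.152 servings and 0.596 servings → $2.88.
chickpeas + hummus with both targets exact would need a negative amount; discard.
Cheapest feasible corner: $2.53.

$2.53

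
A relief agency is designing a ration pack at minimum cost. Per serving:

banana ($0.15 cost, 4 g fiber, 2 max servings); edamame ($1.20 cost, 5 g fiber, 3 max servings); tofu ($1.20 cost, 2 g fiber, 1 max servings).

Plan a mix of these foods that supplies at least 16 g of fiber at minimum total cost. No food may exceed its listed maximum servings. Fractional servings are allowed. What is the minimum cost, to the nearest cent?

$2.22

Cost per g of fiber: banana $0.0375, edamame $0.2400, tofu $0.6000.
Take 2 servings of banana: +8.0 g fiber for $0.30 (total $0.30, still need 8.0 g).
Take 1.6 servings of edamame: +8.0 g fiber for $1.92 (total $2.22, still need 0.0 g).
Filling from the cheapest source first is optimal under one linear minimum: $2.22.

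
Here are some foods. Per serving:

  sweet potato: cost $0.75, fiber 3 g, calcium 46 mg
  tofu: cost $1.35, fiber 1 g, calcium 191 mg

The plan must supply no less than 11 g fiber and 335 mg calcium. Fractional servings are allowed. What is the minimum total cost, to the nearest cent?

$3.79

The cheapest plan sits at a corner of the feasible region — with two constraints it uses at most two foods.
sweet potato only: max(11/3, 335/46) = 7.283 servings → $5.46.
tofu only: max(11/1, 335/191) = 11 servings → $14.85.
sweet potato + tofu with both tight: 3.351 servings and 0.9469 servings → $3.79.
So the least-cost plan costs $3.79.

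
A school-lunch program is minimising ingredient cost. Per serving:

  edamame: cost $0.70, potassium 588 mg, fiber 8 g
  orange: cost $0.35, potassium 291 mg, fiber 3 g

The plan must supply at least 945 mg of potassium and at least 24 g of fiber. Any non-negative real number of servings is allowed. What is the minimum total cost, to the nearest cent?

Check every corner: each single food scaled to meet both minima, and each pair solved so both constraints bind.
edamame only: max(945/588, 24/8) = 3 servings → $2.10.
orange only: max(945/291, 24/3) = 8 servings → $2.80.
edamame + orange: the both-tight solution has a negative serving — not a feasible corner.
Cheapest feasible corner: $2.10.

$2.10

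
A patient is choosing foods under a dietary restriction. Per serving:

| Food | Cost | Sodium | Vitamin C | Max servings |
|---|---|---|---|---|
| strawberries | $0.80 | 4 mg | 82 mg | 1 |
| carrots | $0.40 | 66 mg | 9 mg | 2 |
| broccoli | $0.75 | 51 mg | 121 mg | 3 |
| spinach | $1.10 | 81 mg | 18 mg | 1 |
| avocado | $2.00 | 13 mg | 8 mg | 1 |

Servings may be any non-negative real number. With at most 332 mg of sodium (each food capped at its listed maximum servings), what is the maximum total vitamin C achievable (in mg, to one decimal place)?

482.0 mg

Vitamin C per mg sodium: strawberries 20.5, broccoli 2.373, avocado 0.6154, spinach 0.2222, carrots 0.1364.
Take 1 serving of strawberries: uses 4 mg sodium, +82.0 mg vitamin C (running total 82.0 mg).
Take 3 servings of broccoli: uses 153 mg sodium, +363.0 mg vitamin C (running total 445.0 mg).
Take 1 serving of avocado: uses 13 mg sodium, +8.0 mg vitamin C (running total 453.0 mg).
Take 1 serving of spinach: uses 81 mg sodium, +18.0 mg vitamin C (running total 471.0 mg).
Take 1.227 servings of carrots: uses 81 mg sodium, +11.0 mg vitamin C (running total 482.0 mg).
Greedy by best ratio exhausts the sodium allowance optimally: 482.0 mg.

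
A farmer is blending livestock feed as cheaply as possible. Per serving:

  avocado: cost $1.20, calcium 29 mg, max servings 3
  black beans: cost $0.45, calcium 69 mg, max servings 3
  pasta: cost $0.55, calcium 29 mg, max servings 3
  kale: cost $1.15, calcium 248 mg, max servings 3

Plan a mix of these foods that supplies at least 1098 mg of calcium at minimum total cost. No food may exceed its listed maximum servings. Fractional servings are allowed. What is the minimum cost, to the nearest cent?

$8.93

Cost per mg of calcium: kale $0.0046, black beans $0.0065, pasta $0.0190, avocado $0.0414.
Take 3 servings of kale: +744.0 mg calcium for $3.45 (total $3.45, still need 354.0 mg).
Take 3 servings of black beans: +207.0 mg calcium for $1.35 (total $4.80, still need 147.0 mg).
Take 3 servings of pasta: +87.0 mg calcium for $1.65 (total $6.45, still need 60.0 mg).
Take 2.069 servings of avocado: +60.0 mg calcium for $2.48 (total $8.93, still need 0.0 mg).
Greedy by cheapest-per-mg is optimal for a single linear constraint, so the minimum cost is $8.93.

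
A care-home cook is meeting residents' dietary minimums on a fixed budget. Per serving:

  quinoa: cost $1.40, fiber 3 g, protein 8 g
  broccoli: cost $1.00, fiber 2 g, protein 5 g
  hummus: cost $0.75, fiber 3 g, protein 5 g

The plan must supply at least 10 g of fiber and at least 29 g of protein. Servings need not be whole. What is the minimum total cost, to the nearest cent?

$4.35

Compare the cost at each extreme point of the feasible region.
quinoa only: max(10/3, 29/8) = 3.625 servings → $5.08.
broccoli only: max(10/2, 29/5) = 5.8 servings → $5.80.
hummus only: max(10/3, 29/5) = 5.8 servings → $4.35.
quinoa + broccoli with both targets exact would need a negative amount; discard.
quinoa + hummus with both targets exact would need a negative amount; discard.
broccoli + hummus: intersection lies outside the first quadrant.
So the least-cost plan costs $4.35.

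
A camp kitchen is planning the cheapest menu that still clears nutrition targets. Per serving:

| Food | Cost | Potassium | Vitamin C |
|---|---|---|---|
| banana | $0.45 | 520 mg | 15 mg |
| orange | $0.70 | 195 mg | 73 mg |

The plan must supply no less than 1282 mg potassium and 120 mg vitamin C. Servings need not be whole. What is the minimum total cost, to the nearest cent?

$1.76

banana only: max(1282/520, 120/15) = 8 servings → $3.60.
orange only: max(1282/195, 120/73) = 6.574 servings → $4.60.
banana + orange with both tight: 2.003 servings and 1.232 servings → $1.76.
So the least-cost plan costs $1.76.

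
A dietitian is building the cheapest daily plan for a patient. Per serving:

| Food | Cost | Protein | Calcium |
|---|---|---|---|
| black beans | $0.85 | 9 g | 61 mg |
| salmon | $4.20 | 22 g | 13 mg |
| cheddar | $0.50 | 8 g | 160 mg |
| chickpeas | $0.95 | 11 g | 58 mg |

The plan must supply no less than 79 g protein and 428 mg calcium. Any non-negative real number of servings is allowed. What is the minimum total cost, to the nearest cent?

$4.94

This is a tiny linear program; its minimum lies at a vertex of the feasible set. List the vertices and price them.
black beans only: max(79/9, 428/61) = 8.778 servings → $7.46.
salmon only: max(79/22, 428/13) = 32.92 servings → $138.28.
cheddar only: max(79/8, 428/160) = 9.875 servings → $4.94.
chickpeas only: max(79/11, 428/58) = 7.379 servings → $7.01.
black beans + salmon with both tight: 6.848 servings and 0.7894 servings → $9.14.
black beans + cheddar: intersection lies outside the first quadrant.
black beans + chickpeas with both tight: 0.8456 servings and 6.49 servings → $6.88.
salmon + cheddar with both tight: 2.698 servings and 2.456 servings → $12.56.
salmon + chickpeas with both targets exact would need a negative amount; discard.
cheddar + chickpeas with both tight: 0.09722 servings and 7.111 servings → $6.80.
So the least-cost plan costs $4.94.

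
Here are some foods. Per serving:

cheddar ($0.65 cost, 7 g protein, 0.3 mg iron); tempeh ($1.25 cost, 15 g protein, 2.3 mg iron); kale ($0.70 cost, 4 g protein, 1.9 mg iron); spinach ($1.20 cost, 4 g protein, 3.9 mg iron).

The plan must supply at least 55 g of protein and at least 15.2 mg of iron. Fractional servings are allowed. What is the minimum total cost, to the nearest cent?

An LP optimum is at a vertex; with two nutrient constraints at most two foods are used. Check each candidate.
cheddar only: max(55/7, 15.2/0.3) = 50.67 servings → $32.93.
tempeh only: max(55/15, 15.2/2.3) = 6.609 servings → $8.26.
kale only: max(55/4, 15.2/1.9) = 13.75 servings → $9.62.
spinach only: max(55/4, 15.2/3.9) = 13.75 servings → $16.50.
cheddar + tempeh: the both-tight solution has a negative serving — not a feasible corner.
cheddar + kale with both tight: 3.612 servings and 7.43 servings → $7.55.
cheddar + spinach with both tight: 5.889 servings and 3.444 servings → $7.96.
tempeh + kale with both tight: 2.264 servings and 5.259 servings → $6.51.
tempeh + spinach with both tight: 3.118 servings and 2.059 servings → $6.37.
kale + spinach: the both-tight solution has a negative serving — not a feasible corner.
Cheapest feasible corner: $6.37.

$6.37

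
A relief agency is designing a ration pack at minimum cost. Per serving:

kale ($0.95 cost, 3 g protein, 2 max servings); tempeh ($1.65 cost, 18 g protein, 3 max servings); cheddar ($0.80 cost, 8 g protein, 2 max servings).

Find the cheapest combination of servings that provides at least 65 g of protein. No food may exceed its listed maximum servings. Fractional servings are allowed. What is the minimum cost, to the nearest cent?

$6.05

Cost per g of protein: tempeh $0.0917, cheddar $0.1000, kale $0.3167.
Take 3 servings of tempeh: +54.0 g protein for $4.95 (total $4.95, still need 11.0 g).
Take 1.375 servings of cheddar: +11.0 g protein for $1.10 (total $6.05, still need 0.0 g).
Filling from the cheapest source first is optimal under one linear minimum: $6.05.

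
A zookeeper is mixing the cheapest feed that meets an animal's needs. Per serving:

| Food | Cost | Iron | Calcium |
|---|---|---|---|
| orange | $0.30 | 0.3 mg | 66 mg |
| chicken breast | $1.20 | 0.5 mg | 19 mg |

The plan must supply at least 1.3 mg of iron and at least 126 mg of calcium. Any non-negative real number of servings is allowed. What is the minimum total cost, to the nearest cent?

Minimising a linear cost over {iron ≥ 1.3, calcium ≥ 126, servings ≥ 0} — the optimum is at a vertex, using one or two foods.
orange only: max(1.3/0.3, 126/66) = 4.333 servings → $1.30.
chicken breast only: max(1.3/0.5, 126/19) = 6.632 servings → $7.96.
orange + chicken breast with both tight: 1.403 servings and 1.758 servings → $2.53.
Cheapest feasible corner: $1.30.

$1.30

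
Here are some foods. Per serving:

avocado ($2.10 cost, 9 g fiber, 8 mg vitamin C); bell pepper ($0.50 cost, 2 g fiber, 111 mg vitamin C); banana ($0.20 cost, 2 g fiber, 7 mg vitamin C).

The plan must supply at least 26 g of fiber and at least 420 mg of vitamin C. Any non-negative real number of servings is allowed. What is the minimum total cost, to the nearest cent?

$3.55

An LP optimum is at a vertex; with two nutrient constraints at most two foods are used. Check each candidate.
avocado only: max(26/9, 420/8) = 52.5 servings → $110.25.
bell pepper only: max(26/2, 420/111) = 13 servings → $6.50.
banana only: max(26/2, 420/7) = 60 servings → $12.00.
avocado + bell pepper with both tight: 2.081 servings and 3.634 servings → $6.19.
avocado + banana with both targets exact would need a negative amount; discard.
bell pepper + banana with both tight: 3.163 servings and 9.837 servings → $3.55.
Cheapest feasible corner: $3.55.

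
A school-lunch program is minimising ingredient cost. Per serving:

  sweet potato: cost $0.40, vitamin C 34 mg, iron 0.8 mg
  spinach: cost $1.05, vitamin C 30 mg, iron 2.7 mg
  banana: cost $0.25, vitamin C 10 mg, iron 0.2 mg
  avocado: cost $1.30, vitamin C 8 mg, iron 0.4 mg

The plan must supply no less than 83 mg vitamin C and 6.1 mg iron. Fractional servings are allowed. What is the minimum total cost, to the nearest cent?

For a min-cost LP with two ≥-constraints, a basic feasible solution has at most two positive variables.
sweet potato only: max(83/34, 6.1/0.8) = 7.625 servings → $3.05.
spinach only: max(83/30, 6.1/2.7) = 2.767 servings → $2.90.
banana only: max(83/10, 6.1/0.2) = 30.5 servings → $7.62.
avocado only: max(83/8, 6.1/0.4) = 15.25 servings → $19.82.
sweet potato + spinach with both tight: 0.6062 servings and 2.08 servings → $2.43.
sweet potato + banana with both targets exact would need a negative amount; discard.
sweet potato + avocado: the both-tight solution has a negative serving — not a feasible corner.
spinach + banana with both tight: 2.114 servings and 1.957 servings → $2.71.
spinach + avocado with both tight: 1.625 servings and 4.281 servings → $7.27.
banana + avocado: intersection lies outside the first quadrant.
The minimum over all feasible corners is $2.43.

$2.43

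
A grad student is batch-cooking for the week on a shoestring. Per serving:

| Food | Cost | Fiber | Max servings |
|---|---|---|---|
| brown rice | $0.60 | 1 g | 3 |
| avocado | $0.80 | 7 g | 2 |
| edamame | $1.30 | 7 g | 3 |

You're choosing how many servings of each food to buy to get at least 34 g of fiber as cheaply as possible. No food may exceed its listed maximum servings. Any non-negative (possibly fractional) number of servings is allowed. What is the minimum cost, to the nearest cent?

Cost per g of fiber: avocado $0.1143, edamame $0.1857, brown rice $0.6000.
Take 2 servings of avocado: +14.0 g fiber for $1.60 (total $1.60, still need 20.0 g).
Take 2.857 servings of edamame: +20.0 g fiber for $3.71 (total $5.31, still need 0.0 g).
Greedy by cheapest-per-g is optimal for a single linear constraint, so the minimum cost is $5.31.

$5.31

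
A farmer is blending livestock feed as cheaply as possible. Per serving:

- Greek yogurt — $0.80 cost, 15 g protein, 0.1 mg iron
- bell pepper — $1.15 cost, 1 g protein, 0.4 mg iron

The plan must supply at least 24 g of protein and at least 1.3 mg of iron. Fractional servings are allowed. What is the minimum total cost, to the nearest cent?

At the optimum either one food covers both requirements or two foods hit both targets exactly; no other combination can be cheaper.
Greek yogurt only: max(24/15, 1.3/0.1) = 13 servings → $10.40.
bell pepper only: max(24/1, 1.3/0.4) = 24 servings → $27.60.
Greek yogurt + bell pepper with both tight: 1.407 servings and 2.898 servings → $4.46.
Cheapest feasible corner: $4.46.

$4.46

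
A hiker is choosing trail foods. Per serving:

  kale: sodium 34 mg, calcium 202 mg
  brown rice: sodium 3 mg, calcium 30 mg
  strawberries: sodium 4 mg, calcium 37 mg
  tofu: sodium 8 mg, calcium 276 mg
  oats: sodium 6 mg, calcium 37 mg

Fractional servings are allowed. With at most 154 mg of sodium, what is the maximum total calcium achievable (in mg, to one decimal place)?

5313.0 mg

Calcium per mg sodium: tofu 34.5, brown rice 10, strawberries 9.25, oats 6.167, kale 5.941.
With no serving limits, spend the whole sodium allowance on tofu: 154 mg / 8 mg × 276 mg = 5313.0 mg.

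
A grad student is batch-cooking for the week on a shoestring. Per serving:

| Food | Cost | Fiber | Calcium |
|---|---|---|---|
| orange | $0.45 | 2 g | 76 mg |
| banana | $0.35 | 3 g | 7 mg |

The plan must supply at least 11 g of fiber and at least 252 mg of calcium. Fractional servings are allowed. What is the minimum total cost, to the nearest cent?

$1.97

Minimising a linear cost over {fiber ≥ 11, calcium ≥ 252, servings ≥ 0} — the optimum is at a vertex, using one or two foods.
orange only: max(11/2, 252/76) = 5.5 servings → $2.48.
banana only: max(11/3, 252/7) = 36 servings → $12.60.
orange + banana with both tight: 3.173 servings and 1.551 servings → $1.97.
The minimum over all feasible corners is $1.97.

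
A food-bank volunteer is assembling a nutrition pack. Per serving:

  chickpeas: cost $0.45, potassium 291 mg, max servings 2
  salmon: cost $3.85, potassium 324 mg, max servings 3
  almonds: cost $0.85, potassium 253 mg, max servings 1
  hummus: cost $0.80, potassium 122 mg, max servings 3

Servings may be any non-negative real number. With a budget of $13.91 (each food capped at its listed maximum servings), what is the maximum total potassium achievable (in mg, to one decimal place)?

Potassium per dollar: chickpeas 646.7, almonds 297.6, hummus 152.5, salmon 84.16.
Take 2 servings of chickpeas: spends $0.90, +582.0 mg potassium (running total 582.0 mg).
Take 1 serving of almonds: spends $0.85, +253.0 mg potassium (running total 835.0 mg).
Take 3 servings of hummus: spends $2.40, +366.0 mg potassium (running total 1201.0 mg).
Take 2.535 servings of salmon: spends $9.76, +821.4 mg potassium (running total 2022.4 mg).
Filling greedily by potassium-per-dollar is optimal for one linear limit, giving 2022.4 mg.

2022.4 mg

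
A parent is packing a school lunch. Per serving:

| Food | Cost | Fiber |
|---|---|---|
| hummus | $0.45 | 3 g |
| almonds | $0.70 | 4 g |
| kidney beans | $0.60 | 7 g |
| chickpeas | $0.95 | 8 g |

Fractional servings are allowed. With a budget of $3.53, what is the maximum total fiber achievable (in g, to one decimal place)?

Fiber per dollar: kidney beans 11.67, chickpeas 8.421, hummus 6.667, almonds 5.714.
With no serving limits, spend the whole cost allowance on kidney beans: $3.53 / $0.60 × 7 g = 41.2 g.

41.2 g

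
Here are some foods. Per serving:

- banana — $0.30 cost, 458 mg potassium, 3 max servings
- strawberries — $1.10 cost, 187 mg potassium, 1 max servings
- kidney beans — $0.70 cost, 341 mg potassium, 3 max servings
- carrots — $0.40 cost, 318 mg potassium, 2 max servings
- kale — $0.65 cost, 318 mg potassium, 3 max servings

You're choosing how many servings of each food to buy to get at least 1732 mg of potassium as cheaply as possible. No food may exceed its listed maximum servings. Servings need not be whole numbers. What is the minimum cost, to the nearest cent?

Cost per mg of potassium: banana $0.0007, carrots $0.0013, kale $0.0020, kidney beans $0.0021, strawberries $0.0059.
Take 3 servings of banana: +1374.0 mg potassium for $0.90 (total $0.90, still need 358.0 mg).
Take 1.126 servings of carrots: +358.0 mg potassium for $0.45 (total $1.35, still need 0.0 mg).
Filling from the cheapest source first is optimal under one linear minimum: $1.35.

$1.35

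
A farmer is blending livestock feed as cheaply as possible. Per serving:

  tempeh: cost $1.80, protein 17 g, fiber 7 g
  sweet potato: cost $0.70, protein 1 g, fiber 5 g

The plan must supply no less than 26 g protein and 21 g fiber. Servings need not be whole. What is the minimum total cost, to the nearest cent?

tempeh only: max(26/17, 21/7) = 3 servings → $5.40.
sweet potato only: max(26/1, 21/5) = 26 servings → $18.20.
tempeh + sweet potato with both tight: 1.397 servings and 2.244 servings → $4.09.
So the least-cost plan costs $4.09.

$4.09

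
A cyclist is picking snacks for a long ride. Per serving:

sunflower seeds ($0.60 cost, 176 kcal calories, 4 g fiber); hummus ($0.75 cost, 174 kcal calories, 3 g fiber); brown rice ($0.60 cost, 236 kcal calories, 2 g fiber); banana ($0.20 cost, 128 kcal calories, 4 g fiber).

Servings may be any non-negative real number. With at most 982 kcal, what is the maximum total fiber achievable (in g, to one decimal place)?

30.7 g

Fiber per kcal: banana 0.03125, sunflower seeds 0.02273, hummus 0.01724, brown rice 0.008475.
With no serving limits, spend the whole calories allowance on banana: 982 kcal / 128 kcal × 4 g = 30.7 g.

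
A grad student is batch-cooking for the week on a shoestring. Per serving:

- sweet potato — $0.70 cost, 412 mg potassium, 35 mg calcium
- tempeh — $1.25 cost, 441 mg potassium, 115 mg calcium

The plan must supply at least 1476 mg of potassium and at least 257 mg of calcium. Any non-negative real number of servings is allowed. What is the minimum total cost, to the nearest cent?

$3.36

sweet potato only: max(1476/412, 257/35) = 7.343 servings → $5.14.
tempeh only: max(1476/441, 257/115) = 3.347 servings → $4.18.
sweet potato + tempeh with both tight: 1.766 servings and 1.697 servings → $3.36.
The minimum over all feasible corners is $3.36.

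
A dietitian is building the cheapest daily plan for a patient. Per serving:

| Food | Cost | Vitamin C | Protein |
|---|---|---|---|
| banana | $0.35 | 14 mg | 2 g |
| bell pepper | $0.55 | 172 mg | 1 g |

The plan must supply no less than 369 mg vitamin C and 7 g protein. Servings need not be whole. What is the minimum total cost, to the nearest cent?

$1.95

The cheapest plan sits at a corner of the feasible region — with two constraints it uses at most two foods.
banana only: max(369/14, 7/2) = 26.36 servings → $9.22.
bell pepper only: max(369/172, 7/1) = 7 servings → $3.85.
banana + bell pepper with both tight: 2.53 servings and 1.939 servings → $1.95.
So the least-cost plan costs $1.95.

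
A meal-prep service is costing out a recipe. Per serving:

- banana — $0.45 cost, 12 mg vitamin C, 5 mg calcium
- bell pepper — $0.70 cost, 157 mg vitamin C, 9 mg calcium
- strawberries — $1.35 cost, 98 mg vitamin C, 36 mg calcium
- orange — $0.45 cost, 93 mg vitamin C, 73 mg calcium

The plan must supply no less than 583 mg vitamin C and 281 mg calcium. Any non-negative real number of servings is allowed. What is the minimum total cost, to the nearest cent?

$2.73

A basic optimal solution has at most two foods positive. Try each food alone and each pair with both targets met exactly.
banana only: max(583/12, 281/5) = 56.2 servings → $25.29.
bell pepper only: max(583/157, 281/9) = 31.22 servings → $21.86.
strawberries only: max(583/98, 281/36) = 7.806 servings → $10.54.
orange only: max(583/93, 281/73) = 6.269 servings → $2.82.
banana + bell pepper: the both-tight solution has a negative serving — not a feasible corner.
banana + strawberries: the both-tight solution has a negative serving — not a feasible corner.
banana + orange with both tight: 39.97 servings and 1.112 servings → $18.49.
bell pepper + strawberries: the both-tight solution has a negative serving — not a feasible corner.
bell pepper + orange with both tight: 1.546 servings and 3.659 servings → $2.73.
strawberries + orange with both tight: 4.316 servings and 1.721 servings → $6.60.
Cheapest feasible corner: $2.73.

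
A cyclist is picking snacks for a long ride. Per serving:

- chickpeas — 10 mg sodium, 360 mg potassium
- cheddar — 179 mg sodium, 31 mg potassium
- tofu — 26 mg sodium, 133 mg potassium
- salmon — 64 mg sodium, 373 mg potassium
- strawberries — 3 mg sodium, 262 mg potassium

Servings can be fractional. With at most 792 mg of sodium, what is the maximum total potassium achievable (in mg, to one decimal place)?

69168.0 mg

Potassium per mg sodium: strawberries 87.33, chickpeas 36, salmon 5.828, tofu 5.115, cheddar 0.1732.
With no serving limits, spend the whole sodium allowance on strawberries: 792 mg / 3 mg × 262 mg = 69168.0 mg.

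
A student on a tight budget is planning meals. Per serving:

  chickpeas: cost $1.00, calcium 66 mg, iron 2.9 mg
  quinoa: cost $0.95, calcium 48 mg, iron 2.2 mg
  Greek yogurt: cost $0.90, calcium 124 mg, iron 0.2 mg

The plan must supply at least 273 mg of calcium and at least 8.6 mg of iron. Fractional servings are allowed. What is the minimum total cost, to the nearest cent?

A basic optimal solution has at most two foods positive. Try each food alone and each pair with both targets met exactly.
chickpeas only: max(273/66, 8.6/2.9) = 4.136 servings → $4.14.
quinoa only: max(273/48, 8.6/2.2) = 5.688 servings → $5.40.
Greek yogurt only: max(273/124, 8.6/0.2) = 43 servings → $38.70.
chickpeas + quinoa with both targets exact would need a negative amount; discard.
chickpeas + Greek yogurt with both tight: 2.921 servings and 0.6469 servings → $3.50.
quinoa + Greek yogurt with both tight: 3.844 servings and 0.7135 servings → $4.29.
The minimum over all feasible corners is $3.50.

$3.50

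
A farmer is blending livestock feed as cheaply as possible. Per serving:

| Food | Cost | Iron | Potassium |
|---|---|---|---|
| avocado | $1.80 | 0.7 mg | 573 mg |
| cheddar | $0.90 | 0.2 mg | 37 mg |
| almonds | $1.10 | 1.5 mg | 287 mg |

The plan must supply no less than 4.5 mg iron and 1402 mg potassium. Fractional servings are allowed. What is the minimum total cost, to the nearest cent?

This is a tiny linear program; its minimum lies at a vertex of the feasible set. List the vertices and price them.
avocado only: max(4.5/0.7, 1402/573) = 6.429 servings → $11.57.
cheddar only: max(4.5/0.2, 1402/37) = 37.89 servings → $34.10.
almonds only: max(4.5/1.5, 1402/287) = 4.885 servings → $5.37.
avocado + cheddar with both tight: 1.284 servings and 18.01 servings → $18.52.
avocado + almonds with both tight: 1.232 servings and 2.425 servings → $4.89.
cheddar + almonds with both targets exact would need a negative amount; discard.
Cheapest feasible corner: $4.89.

$4.89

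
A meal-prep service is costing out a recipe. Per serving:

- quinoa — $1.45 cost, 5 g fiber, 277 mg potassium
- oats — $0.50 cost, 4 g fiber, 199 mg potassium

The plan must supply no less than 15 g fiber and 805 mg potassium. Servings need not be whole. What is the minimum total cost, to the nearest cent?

The cheapest plan sits at a corner of the feasible region — with two constraints it uses at most two foods.
quinoa only: max(15/5, 805/277) = 3 servings → $4.35.
oats only: max(15/4, 805/199) = 4.045 servings → $2.02.
quinoa + oats with both tight: 2.08 servings and 1.15 servings → $3.59.
So the least-cost plan costs $2.02.

$2.02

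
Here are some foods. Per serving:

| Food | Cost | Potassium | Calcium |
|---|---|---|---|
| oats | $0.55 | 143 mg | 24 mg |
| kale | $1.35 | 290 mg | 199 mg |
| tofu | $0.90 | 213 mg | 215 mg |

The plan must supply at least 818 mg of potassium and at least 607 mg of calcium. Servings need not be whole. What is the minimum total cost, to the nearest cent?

$3.36

Check every corner: each single food scaled to meet both minima, and each pair solved so both constraints bind.
oats only: max(818/143, 607/24) = 25.29 servings → $13.91.
kale only: max(818/290, 607/199) = 3.05 servings → $4.12.
tofu only: max(818/213, 607/215) = 3.84 servings → $3.46.
oats + kale: intersection lies outside the first quadrant.
oats + tofu with both tight: 1.817 servings and 2.62 servings → $3.36.
kale + tofu with both tight: 2.333 servings and 0.6636 servings → $3.75.
The minimum over all feasible corners is $3.36.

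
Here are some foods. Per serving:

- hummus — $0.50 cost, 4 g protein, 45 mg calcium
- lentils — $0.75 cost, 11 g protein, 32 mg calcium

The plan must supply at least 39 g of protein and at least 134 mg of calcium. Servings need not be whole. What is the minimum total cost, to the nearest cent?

$2.80

Compare the cost at each extreme point of the feasible region.
hummus only: max(39/4, 134/45) = 9.75 servings → $4.88.
lentils only: max(39/11, 134/32) = 4.188 servings → $3.14.
hummus + lentils with both tight: 0.6158 servings and 3.322 servings → $2.80.
Cheapest feasible corner: $2.80.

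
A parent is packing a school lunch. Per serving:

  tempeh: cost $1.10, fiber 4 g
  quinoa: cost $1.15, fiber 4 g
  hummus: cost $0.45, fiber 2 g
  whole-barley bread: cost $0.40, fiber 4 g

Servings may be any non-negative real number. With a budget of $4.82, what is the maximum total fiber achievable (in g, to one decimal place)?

Fiber per dollar: whole-barley bread 10, hummus 4.444, tempeh 3.636, quinoa 3.478.
With no serving limits, spend the whole cost allowance on whole-barley bread: $4.82 / $0.40 × 4 g = 48.2 g.

48.2 g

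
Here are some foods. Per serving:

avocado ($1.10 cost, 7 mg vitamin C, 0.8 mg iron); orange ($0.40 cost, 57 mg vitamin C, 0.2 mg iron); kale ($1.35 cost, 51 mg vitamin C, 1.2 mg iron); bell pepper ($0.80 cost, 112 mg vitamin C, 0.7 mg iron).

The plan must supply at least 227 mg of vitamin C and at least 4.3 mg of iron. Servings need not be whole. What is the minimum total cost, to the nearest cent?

Compare the cost at each extreme point of the feasible region.
avocado only: max(227/7, 4.3/0.8) = 32.43 servings → $35.67.
orange only: max(227/57, 4.3/0.2) = 21.5 servings → $8.60.
kale only: max(227/51, 4.3/1.2) = 4.451 servings → $6.01.
bell pepper only: max(227/112, 4.3/0.7) = 6.143 servings → $4.91.
avocado + orange with both tight: 4.518 servings and 3.428 servings → $6.34.
avocado + kale with both targets exact would need a negative amount; discard.
avocado + bell pepper with both tight: 3.81 servings and 1.789 servings → $5.62.
orange + kale with both tight: 0.9124 servings and 3.431 servings → $5.00.
orange + bell pepper: the both-tight solution has a negative serving — not a feasible corner.
kale + bell pepper with both tight: 3.27 servings and 0.538 servings → $4.84.
The minimum over all feasible corners is $4.84.

$4.84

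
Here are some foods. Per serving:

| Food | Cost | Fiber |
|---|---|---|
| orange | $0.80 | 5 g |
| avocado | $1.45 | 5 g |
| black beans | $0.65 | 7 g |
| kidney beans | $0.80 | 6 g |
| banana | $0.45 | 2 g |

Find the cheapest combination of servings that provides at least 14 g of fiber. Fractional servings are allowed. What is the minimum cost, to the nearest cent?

Cost per g of fiber: black beans $0.0929, kidney beans $0.1333, orange $0.1600, banana $0.2250, avocado $0.2900.
With no serving limits, use only black beans: 14 g / 7 g = 2 servings × $0.65 = $1.30.

$1.30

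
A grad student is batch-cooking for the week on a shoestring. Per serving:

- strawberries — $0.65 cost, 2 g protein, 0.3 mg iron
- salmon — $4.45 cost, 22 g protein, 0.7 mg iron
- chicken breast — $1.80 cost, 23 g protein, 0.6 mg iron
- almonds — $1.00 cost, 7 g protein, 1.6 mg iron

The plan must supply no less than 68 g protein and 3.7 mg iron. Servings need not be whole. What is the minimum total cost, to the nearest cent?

The cheapest plan sits at a corner of the feasible region — with two constraints it uses at most two foods.
strawberries only: max(68/2, 3.7/0.3) = 34 servings → $22.10.
salmon only: max(68/22, 3.7/0.7) = 5.286 servings → $23.52.
chicken breast only: max(68/23, 3.7/0.6) = 6.167 servings → $11.10.
almonds only: max(68/7, 3.7/1.6) = 9.714 servings → $9.71.
strawberries + salmon with both tight: 6.5 servings and 2.5 servings → $15.35.
strawberries + chicken breast with both tight: 7.772 servings and 2.281 servings → $9.16.
strawberries + almonds with both targets exact would need a negative amount; discard.
salmon + chicken breast with both targets exact would need a negative amount; discard.
salmon + almonds with both tight: 2.736 servings and 1.116 servings → $13.29.
chicken breast + almonds with both tight: 2.543 servings and 1.359 servings → $5.94.
So the least-cost plan costs $5.94.

$5.94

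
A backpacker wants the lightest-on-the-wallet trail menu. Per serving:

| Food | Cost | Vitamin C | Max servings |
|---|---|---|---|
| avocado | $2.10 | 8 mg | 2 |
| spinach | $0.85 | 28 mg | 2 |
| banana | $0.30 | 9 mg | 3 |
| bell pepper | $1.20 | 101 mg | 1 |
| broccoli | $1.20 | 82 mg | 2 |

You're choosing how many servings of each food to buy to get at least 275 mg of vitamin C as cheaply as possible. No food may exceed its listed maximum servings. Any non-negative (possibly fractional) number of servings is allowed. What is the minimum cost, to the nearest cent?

Cost per mg of vitamin C: bell pepper $0.0119, broccoli $0.0146, spinach $0.0304, banana $0.0333, avocado $0.2625.
Take 1 serving of bell pepper: +101.0 mg vitamin C for $1.20 (total $1.20, still need 174.0 mg).
Take 2 servings of broccoli: +164.0 mg vitamin C for $2.40 (total $3.60, still need 10.0 mg).
Take 0.3571 servings of spinach: +10.0 mg vitamin C for $0.30 (total $3.90, still need 0.0 mg).
Greedy by cheapest-per-mg is optimal for a single linear constraint, so the minimum cost is $3.90.

$3.90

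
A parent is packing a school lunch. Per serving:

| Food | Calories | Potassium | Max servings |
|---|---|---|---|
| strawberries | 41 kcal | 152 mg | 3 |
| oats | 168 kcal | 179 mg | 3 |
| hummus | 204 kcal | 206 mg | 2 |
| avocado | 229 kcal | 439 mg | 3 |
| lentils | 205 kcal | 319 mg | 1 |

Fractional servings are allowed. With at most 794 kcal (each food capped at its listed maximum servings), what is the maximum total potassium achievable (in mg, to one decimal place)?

1742.3 mg

Potassium per kcal: strawberries 3.707, avocado 1.917, lentils 1.556, oats 1.065, hummus 1.01.
Take 3 servings of strawberries: uses 123 kcal, +456.0 mg potassium (running total 456.0 mg).
Take 2.93 servings of avocado: uses 671 kcal, +1286.3 mg potassium (running total 1742.3 mg).
Filling greedily by potassium-per-kcal is optimal for one linear limit, giving 1742.3 mg.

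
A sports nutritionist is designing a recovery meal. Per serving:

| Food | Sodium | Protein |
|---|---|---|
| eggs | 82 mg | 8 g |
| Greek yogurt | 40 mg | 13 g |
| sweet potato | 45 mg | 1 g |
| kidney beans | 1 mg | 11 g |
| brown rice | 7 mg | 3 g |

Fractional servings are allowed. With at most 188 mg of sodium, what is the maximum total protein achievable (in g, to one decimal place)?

Protein per mg sodium: kidney beans 11, brown rice 0.4286, Greek yogurt 0.325, eggs 0.09756, sweet potato 0.02222.
With no serving limits, spend the whole sodium allowance on kidney beans: 188 mg / 1 mg × 11 g = 2068.0 g.

2068.0 g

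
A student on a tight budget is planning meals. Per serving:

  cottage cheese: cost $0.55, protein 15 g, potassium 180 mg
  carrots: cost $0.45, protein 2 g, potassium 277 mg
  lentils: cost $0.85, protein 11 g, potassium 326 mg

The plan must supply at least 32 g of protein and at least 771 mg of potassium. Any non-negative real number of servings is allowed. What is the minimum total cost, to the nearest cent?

Compare the cost at each extreme point of the feasible region.
cottage cheese only: max(32/15, 771/180) = 4.283 servings → $2.36.
carrots only: max(32/2, 771/277) = 16 servings → $7.20.
lentils only: max(32/11, 771/326) = 2.909 servings → $2.47.
cottage cheese + carrots with both tight: 1.929 servings and 1.53 servings → $1.75.
cottage cheese + lentils with both tight: 0.6704 servings and 1.995 servings → $2.06.
carrots + lentils: intersection lies outside the first quadrant.
The minimum over all feasible corners is $1.75.

$1.75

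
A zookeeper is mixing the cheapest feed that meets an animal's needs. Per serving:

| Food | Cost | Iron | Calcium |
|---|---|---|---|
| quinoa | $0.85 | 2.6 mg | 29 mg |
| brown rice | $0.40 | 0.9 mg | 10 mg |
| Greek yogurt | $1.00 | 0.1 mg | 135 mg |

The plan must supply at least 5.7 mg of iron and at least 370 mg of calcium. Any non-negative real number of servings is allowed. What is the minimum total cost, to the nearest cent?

A basic optimal solution has at most two foods positive. Try each food alone and each pair with both targets met exactly.
quinoa only: max(5.7/2.6, 370/29) = 12.76 servings → $10.84.
brown rice only: max(5.7/0.9, 370/10) = 37 servings → $14.80.
Greek yogurt only: max(5.7/0.1, 370/135) = 57 servings → $57.00.
quinoa + brown rice with both targets exact would need a negative amount; discard.
quinoa + Greek yogurt with both tight: 2.104 servings and 2.289 servings → $4.08.
brown rice + Greek yogurt with both tight: 6.079 servings and 2.29 servings → $4.72.
The minimum over all feasible corners is $4.08.

$4.08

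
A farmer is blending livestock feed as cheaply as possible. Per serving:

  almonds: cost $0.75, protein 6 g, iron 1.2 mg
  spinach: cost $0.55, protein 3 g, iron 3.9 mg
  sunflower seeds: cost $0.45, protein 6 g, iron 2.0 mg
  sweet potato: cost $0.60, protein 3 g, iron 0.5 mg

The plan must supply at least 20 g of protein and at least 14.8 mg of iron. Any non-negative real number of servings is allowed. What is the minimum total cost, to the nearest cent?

$2.41

At the optimum either one food covers both requirements or two foods hit both targets exactly; no other combination can be cheaper.
almonds only: max(20/6, 14.8/1.2) = 12.33 servings → $9.25.
spinach only: max(20/3, 14.8/3.9) = 6.667 servings → $3.67.
sunflower seeds only: max(20/6, 14.8/2.0) = 7.4 servings → $3.33.
sweet potato only: max(20/3, 14.8/0.5) = 29.6 servings → $17.76.
almonds + spinach with both tight: 1.697 servings and 3.273 servings → $3.07.
almonds + sunflower seeds: the both-tight solution has a negative serving — not a feasible corner.
almonds + sweet potato with both targets exact would need a negative amount; discard.
spinach + sunflower seeds with both tight: 2.805 servings and 1.931 servings → $2.41.
spinach + sweet potato with both tight: 3.373 servings and 3.294 servings → $3.83.
sunflower seeds + sweet potato with both targets exact would need a negative amount; discard.
So the least-cost plan costs $2.41.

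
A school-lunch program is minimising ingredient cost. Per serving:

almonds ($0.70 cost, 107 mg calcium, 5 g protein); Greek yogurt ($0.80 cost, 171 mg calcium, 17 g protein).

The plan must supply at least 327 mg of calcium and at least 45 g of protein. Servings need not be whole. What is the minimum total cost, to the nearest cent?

$2.12

Two binding constraints pin down two serving amounts, so the optimal mix uses at most two foods. The candidates are each food alone (scaled to the tighter of calcium/protein) and each pair with both constraints tight.
almonds only: max(327/107, 45/5) = 9 servings → $6.30.
Greek yogurt only: max(327/171, 45/17) = 2.647 servings → $2.12.
almonds + Greek yogurt with both targets exact would need a negative amount; discard.
The minimum over all feasible corners is $2.12.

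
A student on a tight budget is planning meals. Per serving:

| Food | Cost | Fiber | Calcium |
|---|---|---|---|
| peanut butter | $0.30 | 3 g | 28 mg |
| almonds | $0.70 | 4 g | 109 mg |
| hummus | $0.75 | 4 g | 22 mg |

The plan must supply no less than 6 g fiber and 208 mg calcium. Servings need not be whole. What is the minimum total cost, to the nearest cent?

$1.34

peanut butter only: max(6/3, 208/28) = 7.429 servings → $2.23.
almonds only: max(6/4, 208/109) = 1.908 servings → $1.34.
hummus only: max(6/4, 208/22) = 9.455 servings → $7.09.
peanut butter + almonds with both targets exact would need a negative amount; discard.
peanut butter + hummus: intersection lies outside the first quadrant.
almonds + hummus: the both-tight solution has a negative serving — not a feasible corner.
The minimum over all feasible corners is $1.34.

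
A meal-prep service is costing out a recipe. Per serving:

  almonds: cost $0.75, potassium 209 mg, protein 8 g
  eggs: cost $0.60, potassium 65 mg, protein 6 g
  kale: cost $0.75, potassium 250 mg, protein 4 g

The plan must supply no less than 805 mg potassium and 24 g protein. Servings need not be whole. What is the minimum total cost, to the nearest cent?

$2.71

Two binding constraints pin down two serving amounts, so the optimal mix uses at most two foods. The candidates are each food alone (scaled to the tighter of potassium/protein) and each pair with both constraints tight.
almonds only: max(805/209, 24/8) = 3.852 servings → $2.89.
eggs only: max(805/65, 24/6) = 12.38 servings → $7.43.
kale only: max(805/250, 24/4) = 6 servings → $4.50.
almonds + eggs: intersection lies outside the first quadrant.
almonds + kale with both tight: 2.388 servings and 1.223 servings → $2.71.
eggs + kale with both tight: 2.242 servings and 2.637 servings → $3.32.
The minimum over all feasible corners is $2.71.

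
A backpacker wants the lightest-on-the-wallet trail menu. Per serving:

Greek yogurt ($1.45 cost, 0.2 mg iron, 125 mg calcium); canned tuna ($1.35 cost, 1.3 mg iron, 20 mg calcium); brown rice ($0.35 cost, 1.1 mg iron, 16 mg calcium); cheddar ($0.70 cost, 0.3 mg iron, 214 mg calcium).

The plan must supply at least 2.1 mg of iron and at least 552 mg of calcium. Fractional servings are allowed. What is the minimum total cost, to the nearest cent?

Greek yogurt only: max(2.1/0.2, 552/125) = 10.5 servings → $15.22.
canned tuna only: max(2.1/1.3, 552/20) = 27.6 servings → $37.26.
brown rice only: max(2.1/1.1, 552/16) = 34.5 servings → $12.07.
cheddar only: max(2.1/0.3, 552/214) = 7 servings → $4.90.
Greek yogurt + canned tuna with both tight: 4.262 servings and 0.9596 servings → $7.48.
Greek yogurt + brown rice with both tight: 4.271 servings and 1.133 servings → $6.59.
Greek yogurt + cheddar: intersection lies outside the first quadrant.
canned tuna + brown rice with both targets exact would need a negative amount; discard.
canned tuna + cheddar with both tight: 1.043 servings and 2.482 servings → $3.14.
brown rice + cheddar with both tight: 1.231 servings and 2.487 servings → $2.17.
Cheapest feasible corner: $2.17.

$2.17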